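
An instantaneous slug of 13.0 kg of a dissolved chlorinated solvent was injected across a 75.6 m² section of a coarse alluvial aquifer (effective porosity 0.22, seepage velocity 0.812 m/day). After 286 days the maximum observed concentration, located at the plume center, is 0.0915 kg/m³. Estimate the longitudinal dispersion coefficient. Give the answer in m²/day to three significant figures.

At the plume center C_max = M/(n_e·A·√(4πDt)), so D = M²/(4πt·(n_e·A·C_max)²).
n_e·A·C_max = 0.22 × 75.6 × 0.0915 = 1.522 kg/m.
D = 13.0²/(4π × 286 × 1.522²) = 0.0203 m²/day.

0.0203 m²/day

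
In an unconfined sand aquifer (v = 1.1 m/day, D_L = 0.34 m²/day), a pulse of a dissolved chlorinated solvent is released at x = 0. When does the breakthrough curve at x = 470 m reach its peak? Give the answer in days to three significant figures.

427 days

For the 1D instantaneous-source solution, setting ∂C/∂t = 0 at fixed x gives v²t² + 2Dt − x² = 0, so t = (√(D² + v²x²) − D)/v².
√(D² + v²x²) = √(0.34² + 1.1² × 470²) = 517.0; v² = 1.21.
t = (517.0 − 0.34)/1.21 = 427 days (vs. the pure-advection estimate x/v = 427 d).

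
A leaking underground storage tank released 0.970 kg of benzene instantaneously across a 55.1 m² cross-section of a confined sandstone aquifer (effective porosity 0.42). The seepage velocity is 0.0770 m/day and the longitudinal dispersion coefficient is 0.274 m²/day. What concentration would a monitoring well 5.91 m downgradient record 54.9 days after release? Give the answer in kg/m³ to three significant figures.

0.00291 kg/m³

For an instantaneous plane source, C(x,t) = M/(n_e·A·√(4πDt)) · exp(−(x−vt)²/(4Dt)), with n_e·A the pore (flow) area.
Plume center vt = 0.0770 × 54.9 = 4.2273 m, so the well at 5.91 m is 1.6827 m downgradient of the peak.
√(4πDt) = 13.75 m, giving peak height M/(n_e·A·√(4πDt)) = 0.970/(0.42 × 55.1 × 13.75) = 0.003048 kg/m³.
(x−vt)²/(4Dt) = (1.6827)²/(4 × 0.274 × 54.9) = 0.04706; exp(−0.04706) = 0.9540.
C = 0.003048 × 0.9540 = 0.00291 kg/m³.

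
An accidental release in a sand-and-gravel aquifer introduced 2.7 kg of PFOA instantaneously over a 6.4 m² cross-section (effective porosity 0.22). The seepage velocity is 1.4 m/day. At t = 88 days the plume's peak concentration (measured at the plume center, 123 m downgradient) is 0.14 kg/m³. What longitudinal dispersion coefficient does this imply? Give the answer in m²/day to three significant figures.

At the plume center C_max = M/(n_e·A·√(4πDt)), so D = M²/(4πt·(n_e·A·C_max)²).
n_e·A·C_max = 0.22 × 6.4 × 0.14 = 0.1971 kg/m.
D = 2.7²/(4π × 88 × 0.1971²) = 0.170 m²/day.

0.170 m²/day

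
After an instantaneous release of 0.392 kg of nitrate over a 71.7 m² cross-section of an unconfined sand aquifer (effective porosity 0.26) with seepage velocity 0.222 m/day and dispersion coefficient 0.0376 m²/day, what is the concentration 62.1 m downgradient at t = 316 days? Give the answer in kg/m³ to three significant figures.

0.000440 kg/m³

For an instantaneous plane source, C(x,t) = M/(n_e·A·√(4πDt)) · exp(−(x−vt)²/(4Dt)), with n_e·A the pore (flow) area.
Plume center vt = 0.222 × 316 = 70.152 m, so the well at 62.1 m is 8.052 m upgradient of the peak.
√(4πDt) = 12.22 m, giving peak height M/(n_e·A·√(4πDt)) = 0.392/(0.26 × 71.7 × 12.22) = 0.001721 kg/m³.
(x−vt)²/(4Dt) = (-8.052)²/(4 × 0.0376 × 316) = 1.364; exp(−1.364) = 0.2556.
C = 0.001721 × 0.2556 = 0.000440 kg/m³.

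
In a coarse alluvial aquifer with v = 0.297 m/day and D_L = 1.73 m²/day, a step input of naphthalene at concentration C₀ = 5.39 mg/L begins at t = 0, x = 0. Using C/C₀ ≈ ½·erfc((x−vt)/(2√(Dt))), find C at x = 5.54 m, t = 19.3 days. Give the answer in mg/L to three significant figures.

2.75 mg/L

For a continuous step input, C/C₀ ≈ ½·erfc((x−vt)/(2√(Dt))).
vt = 0.297 × 19.3 = 5.7321 m and 2√(Dt) = 2√(1.73 × 19.3) = 11.56 m.
Argument (x−vt)/(2√(Dt)) = (5.54 − 5.7321)/11.56 = -0.01662; ½·erfc(-0.01662) = 0.5094.
C = 5.39 × 0.5094 = 2.75 mg/L.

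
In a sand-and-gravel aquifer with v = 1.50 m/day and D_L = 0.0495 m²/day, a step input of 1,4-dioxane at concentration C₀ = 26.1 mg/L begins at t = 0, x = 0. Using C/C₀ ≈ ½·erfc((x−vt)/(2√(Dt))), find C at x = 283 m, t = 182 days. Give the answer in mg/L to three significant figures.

0.241 mg/L

For a continuous step input, C/C₀ ≈ ½·erfc((x−vt)/(2√(Dt))).
vt = 1.50 × 182 = 273 m and 2√(Dt) = 2√(0.0495 × 182) = 6.003 m.
Argument (x−vt)/(2√(Dt)) = (283 − 273)/6.003 = 1.666; ½·erfc(1.666) = 0.009234.
C = 26.1 × 0.009234 = 0.241 mg/L.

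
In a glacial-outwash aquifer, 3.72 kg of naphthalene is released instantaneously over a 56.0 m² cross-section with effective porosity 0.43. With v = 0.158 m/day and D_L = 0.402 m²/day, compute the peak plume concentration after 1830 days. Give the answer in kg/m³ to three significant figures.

The peak of an instantaneous 1D plume sits at x = vt; there the Gaussian factor is 1 and C_max = M/(n_e·A·√(4πDt)), where n_e·A is the pore area the mass is dissolved in.
√(4πDt) = √(4π × 0.402 × 1830) = 96.15 m, so C_max = 3.72/(0.43 × 56.0 × 96.15) = 0.00161 kg/m³.

0.00161 kg/m³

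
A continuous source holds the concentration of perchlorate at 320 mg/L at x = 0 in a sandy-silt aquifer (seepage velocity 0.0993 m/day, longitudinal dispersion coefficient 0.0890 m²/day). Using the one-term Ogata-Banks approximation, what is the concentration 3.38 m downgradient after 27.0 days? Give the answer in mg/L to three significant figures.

For a continuous step input, C/C₀ ≈ ½·erfc((x−vt)/(2√(Dt))).
vt = 0.0993 × 27.0 = 2.6811 m and 2√(Dt) = 2√(0.0890 × 27.0) = 3.100 m.
Argument (x−vt)/(2√(Dt)) = (3.38 − 2.6811)/3.100 = 0.2255; ½·erfc(0.2255) = 0.3749.
C = 320 × 0.3749 = 120 mg/L.

120 mg/L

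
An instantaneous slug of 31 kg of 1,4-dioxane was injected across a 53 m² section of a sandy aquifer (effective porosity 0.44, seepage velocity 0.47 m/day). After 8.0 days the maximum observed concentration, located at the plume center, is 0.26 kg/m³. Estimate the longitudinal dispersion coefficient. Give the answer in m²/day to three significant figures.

0.260 m²/day

At the plume center C_max = M/(n_e·A·√(4πDt)), so D = M²/(4πt·(n_e·A·C_max)²).
n_e·A·C_max = 0.44 × 53 × 0.26 = 6.063 kg/m.
D = 31²/(4π × 8.0 × 6.063²) = 0.260 m²/day.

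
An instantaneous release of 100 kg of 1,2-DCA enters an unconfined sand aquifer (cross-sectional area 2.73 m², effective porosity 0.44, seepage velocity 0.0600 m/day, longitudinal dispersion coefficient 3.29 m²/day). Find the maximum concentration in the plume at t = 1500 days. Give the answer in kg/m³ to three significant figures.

The peak of an instantaneous 1D plume sits at x = vt; there the Gaussian factor is 1 and C_max = M/(n_e·A·√(4πDt)), where n_e·A is the pore area the mass is dissolved in.
√(4πDt) = √(4π × 3.29 × 1500) = 249.0 m, so C_max = 100/(0.44 × 2.73 × 249.0) = 0.334 kg/m³.

0.334 kg/m³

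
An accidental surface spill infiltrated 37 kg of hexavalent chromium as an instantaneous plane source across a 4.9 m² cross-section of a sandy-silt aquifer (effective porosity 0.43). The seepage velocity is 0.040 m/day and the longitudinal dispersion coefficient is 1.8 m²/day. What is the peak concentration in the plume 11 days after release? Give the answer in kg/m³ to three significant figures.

1.11 kg/m³

The peak of an instantaneous 1D plume sits at x = vt; there the Gaussian factor is 1 and C_max = M/(n_e·A·√(4πDt)), where n_e·A is the pore area the mass is dissolved in.
√(4πDt) = √(4π × 1.8 × 11) = 15.77 m, so C_max = 37/(0.43 × 4.9 × 15.77) = 1.11 kg/m³.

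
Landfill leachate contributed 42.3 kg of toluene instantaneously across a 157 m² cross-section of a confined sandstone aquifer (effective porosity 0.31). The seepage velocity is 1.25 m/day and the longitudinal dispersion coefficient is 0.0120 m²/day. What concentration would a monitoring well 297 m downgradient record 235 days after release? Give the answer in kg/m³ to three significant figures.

For an instantaneous plane source, C(x,t) = M/(n_e·A·√(4πDt)) · exp(−(x−vt)²/(4Dt)), with n_e·A the pore (flow) area.
Plume center vt = 1.25 × 235 = 293.75 m, so the well at 297 m is 3.25 m downgradient of the peak.
√(4πDt) = 5.953 m, giving peak height M/(n_e·A·√(4πDt)) = 42.3/(0.31 × 157 × 5.953) = 0.1460 kg/m³.
(x−vt)²/(4Dt) = (3.25)²/(4 × 0.0120 × 235) = 0.9364; exp(−0.9364) = 0.3920.
C = 0.1460 × 0.3920 = 0.0572 kg/m³.

0.0572 kg/m³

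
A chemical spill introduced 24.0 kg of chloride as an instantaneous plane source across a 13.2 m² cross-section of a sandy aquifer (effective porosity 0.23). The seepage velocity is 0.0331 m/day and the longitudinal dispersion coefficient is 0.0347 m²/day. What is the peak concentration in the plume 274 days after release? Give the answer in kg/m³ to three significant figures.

0.723 kg/m³

The peak of an instantaneous 1D plume sits at x = vt; there the Gaussian factor is 1 and C_max = M/(n_e·A·√(4πDt)), where n_e·A is the pore area the mass is dissolved in.
√(4πDt) = √(4π × 0.0347 × 274) = 10.93 m, so C_max = 24.0/(0.23 × 13.2 × 10.93) = 0.723 kg/m³.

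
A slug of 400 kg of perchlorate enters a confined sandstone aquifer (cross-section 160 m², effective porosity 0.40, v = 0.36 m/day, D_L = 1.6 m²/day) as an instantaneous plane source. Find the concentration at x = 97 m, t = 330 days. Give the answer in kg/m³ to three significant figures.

0.0613 kg/m³

For an instantaneous plane source, C(x,t) = M/(n_e·A·√(4πDt)) · exp(−(x−vt)²/(4Dt)), with n_e·A the pore (flow) area.
Plume center vt = 0.36 × 330 = 118.8 m, so the well at 97 m is 21.8 m upgradient of the peak.
√(4πDt) = 81.46 m, giving peak height M/(n_e·A·√(4πDt)) = 400/(0.40 × 160 × 81.46) = 0.07672 kg/m³.
(x−vt)²/(4Dt) = (-21.8)²/(4 × 1.6 × 330) = 0.2250; exp(−0.2250) = 0.7985.
C = 0.07672 × 0.7985 = 0.0613 kg/m³.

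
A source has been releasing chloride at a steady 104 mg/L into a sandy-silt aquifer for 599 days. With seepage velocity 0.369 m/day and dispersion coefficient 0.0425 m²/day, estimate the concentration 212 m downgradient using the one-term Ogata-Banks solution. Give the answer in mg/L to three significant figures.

For a continuous step input, C/C₀ ≈ ½·erfc((x−vt)/(2√(Dt))).
vt = 0.369 × 599 = 221.031 m and 2√(Dt) = 2√(0.0425 × 599) = 10.09 m.
Argument (x−vt)/(2√(Dt)) = (212 − 221.031)/10.09 = -0.8950; ½·erfc(-0.8950) = 0.8972.
C = 104 × 0.8972 = 93.3 mg/L.

93.3 mg/L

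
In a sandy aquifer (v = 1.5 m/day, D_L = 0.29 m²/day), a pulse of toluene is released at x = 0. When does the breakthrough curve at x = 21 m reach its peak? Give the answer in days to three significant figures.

13.9 days

For the 1D instantaneous-source solution, setting ∂C/∂t = 0 at fixed x gives v²t² + 2Dt − x² = 0, so t = (√(D² + v²x²) − D)/v².
√(D² + v²x²) = √(0.29² + 1.5² × 21²) = 31.50; v² = 2.25.
t = (31.50 − 0.29)/2.25 = 13.9 days (vs. the pure-advection estimate x/v = 14.0 d).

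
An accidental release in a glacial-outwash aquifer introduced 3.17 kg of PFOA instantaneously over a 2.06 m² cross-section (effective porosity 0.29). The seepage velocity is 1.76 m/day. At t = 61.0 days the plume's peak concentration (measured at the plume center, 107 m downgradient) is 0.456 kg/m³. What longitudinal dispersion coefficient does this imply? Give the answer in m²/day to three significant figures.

0.177 m²/day

At the plume center C_max = M/(n_e·A·√(4πDt)), so D = M²/(4πt·(n_e·A·C_max)²).
n_e·A·C_max = 0.29 × 2.06 × 0.456 = 0.2724 kg/m.
D = 3.17²/(4π × 61.0 × 0.2724²) = 0.177 m²/day.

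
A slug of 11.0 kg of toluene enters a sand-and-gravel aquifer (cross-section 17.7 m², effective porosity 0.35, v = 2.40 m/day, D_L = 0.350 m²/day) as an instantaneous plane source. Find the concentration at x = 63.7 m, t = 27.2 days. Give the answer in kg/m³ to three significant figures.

For an instantaneous plane source, C(x,t) = M/(n_e·A·√(4πDt)) · exp(−(x−vt)²/(4Dt)), with n_e·A the pore (flow) area.
Plume center vt = 2.40 × 27.2 = 65.28 m, so the well at 63.7 m is 1.58 m upgradient of the peak.
√(4πDt) = 10.94 m, giving peak height M/(n_e·A·√(4πDt)) = 11.0/(0.35 × 17.7 × 10.94) = 0.1623 kg/m³.
(x−vt)²/(4Dt) = (-1.58)²/(4 × 0.350 × 27.2) = 0.06556; exp(−0.06556) = 0.9365.
C = 0.1623 × 0.9365 = 0.152 kg/m³.

0.152 kg/m³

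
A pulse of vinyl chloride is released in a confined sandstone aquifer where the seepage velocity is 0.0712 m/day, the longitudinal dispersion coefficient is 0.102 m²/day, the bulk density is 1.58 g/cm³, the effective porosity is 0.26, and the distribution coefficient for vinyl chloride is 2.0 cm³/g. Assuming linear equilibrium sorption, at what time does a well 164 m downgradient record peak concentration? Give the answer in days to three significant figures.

Retardation factor R = 1 + ρ_b·K_d/n = 1 + 1.58 × 2.0/0.26 = 13.15.
Sorption retards both mechanisms: v_R = v/R = 0.005414 m/day, D_R = D/R = 0.007757 m²/day.
Peak time from v_R²t² + 2D_R t − x² = 0: t = (√(D_R² + v_R²x²) − D_R)/v_R².
√(D_R² + v_R²x²) = √(0.007757² + 0.005414² × 164²) = 0.8879; v_R² = 2.931e-05.
t = (0.8879 − 0.007757)/2.931e-05 = 30000 days.

30000 days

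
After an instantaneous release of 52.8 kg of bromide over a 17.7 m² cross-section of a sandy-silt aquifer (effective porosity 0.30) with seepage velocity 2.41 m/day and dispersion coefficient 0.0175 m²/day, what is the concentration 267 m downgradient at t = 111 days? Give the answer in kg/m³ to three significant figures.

1.95 kg/m³

For an instantaneous plane source, C(x,t) = M/(n_e·A·√(4πDt)) · exp(−(x−vt)²/(4Dt)), with n_e·A the pore (flow) area.
Plume center vt = 2.41 × 111 = 267.51 m, so the well at 267 m is 0.51 m upgradient of the peak.
√(4πDt) = 4.941 m, giving peak height M/(n_e·A·√(4πDt)) = 52.8/(0.30 × 17.7 × 4.941) = 2.012 kg/m³.
(x−vt)²/(4Dt) = (-0.51)²/(4 × 0.0175 × 111) = 0.03347; exp(−0.03347) = 0.9671.
C = 2.012 × 0.9671 = 1.95 kg/m³.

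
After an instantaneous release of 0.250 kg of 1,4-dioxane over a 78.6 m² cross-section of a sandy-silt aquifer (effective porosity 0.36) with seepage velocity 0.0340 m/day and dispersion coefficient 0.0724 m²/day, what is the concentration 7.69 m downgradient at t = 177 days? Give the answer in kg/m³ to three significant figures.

0.000659 kg/m³

For an instantaneous plane source, C(x,t) = M/(n_e·A·√(4πDt)) · exp(−(x−vt)²/(4Dt)), with n_e·A the pore (flow) area.
Plume center vt = 0.0340 × 177 = 6.018 m, so the well at 7.69 m is 1.672 m downgradient of the peak.
√(4πDt) = 12.69 m, giving peak height M/(n_e·A·√(4πDt)) = 0.250/(0.36 × 78.6 × 12.69) = 0.0006962 kg/m³.
(x−vt)²/(4Dt) = (1.672)²/(4 × 0.0724 × 177) = 0.05454; exp(−0.05454) = 0.9469.
C = 0.0006962 × 0.9469 = 0.000659 kg/m³.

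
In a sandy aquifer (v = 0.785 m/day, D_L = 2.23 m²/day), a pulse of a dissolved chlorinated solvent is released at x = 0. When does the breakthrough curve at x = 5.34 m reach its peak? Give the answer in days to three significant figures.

4.09 days

For the 1D instantaneous-source solution, setting ∂C/∂t = 0 at fixed x gives v²t² + 2Dt − x² = 0, so t = (√(D² + v²x²) − D)/v².
√(D² + v²x²) = √(2.23² + 0.785² × 5.34²) = 4.748; v² = 0.616225.
t = (4.748 − 2.23)/0.616225 = 4.09 days (vs. the pure-advection estimate x/v = 6.80 d).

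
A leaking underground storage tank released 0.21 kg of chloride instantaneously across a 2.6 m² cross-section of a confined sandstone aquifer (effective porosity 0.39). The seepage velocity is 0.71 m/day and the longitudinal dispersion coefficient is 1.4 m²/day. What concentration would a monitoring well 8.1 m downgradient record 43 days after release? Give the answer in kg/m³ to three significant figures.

For an instantaneous plane source, C(x,t) = M/(n_e·A·√(4πDt)) · exp(−(x−vt)²/(4Dt)), with n_e·A the pore (flow) area.
Plume center vt = 0.71 × 43 = 30.53 m, so the well at 8.1 m is 22.43 m upgradient of the peak.
√(4πDt) = 27.50 m, giving peak height M/(n_e·A·√(4πDt)) = 0.21/(0.39 × 2.6 × 27.50) = 0.007531 kg/m³.
(x−vt)²/(4Dt) = (-22.43)²/(4 × 1.4 × 43) = 2.089; exp(−2.089) = 0.1238.
C = 0.007531 × 0.1238 = 0.000932 kg/m³.

0.000932 kg/m³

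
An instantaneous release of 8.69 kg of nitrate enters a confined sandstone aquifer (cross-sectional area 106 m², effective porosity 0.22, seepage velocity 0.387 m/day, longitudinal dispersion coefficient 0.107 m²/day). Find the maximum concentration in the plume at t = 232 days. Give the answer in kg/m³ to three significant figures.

The peak of an instantaneous 1D plume sits at x = vt; there the Gaussian factor is 1 and C_max = M/(n_e·A·√(4πDt)), where n_e·A is the pore area the mass is dissolved in.
√(4πDt) = √(4π × 0.107 × 232) = 17.66 m, so C_max = 8.69/(0.22 × 106 × 17.66) = 0.0211 kg/m³.

0.0211 kg/m³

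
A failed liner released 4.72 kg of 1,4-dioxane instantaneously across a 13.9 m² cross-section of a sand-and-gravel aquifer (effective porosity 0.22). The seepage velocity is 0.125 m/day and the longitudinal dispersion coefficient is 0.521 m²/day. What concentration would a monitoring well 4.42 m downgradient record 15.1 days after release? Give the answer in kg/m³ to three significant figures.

0.127 kg/m³

For an instantaneous plane source, C(x,t) = M/(n_e·A·√(4πDt)) · exp(−(x−vt)²/(4Dt)), with n_e·A the pore (flow) area.
Plume center vt = 0.125 × 15.1 = 1.8875 m, so the well at 4.42 m is 2.5325 m downgradient of the peak.
√(4πDt) = 9.943 m, giving peak height M/(n_e·A·√(4πDt)) = 4.72/(0.22 × 13.9 × 9.943) = 0.1552 kg/m³.
(x−vt)²/(4Dt) = (2.5325)²/(4 × 0.521 × 15.1) = 0.2038; exp(−0.2038) = 0.8156.
C = 0.1552 × 0.8156 = 0.127 kg/m³.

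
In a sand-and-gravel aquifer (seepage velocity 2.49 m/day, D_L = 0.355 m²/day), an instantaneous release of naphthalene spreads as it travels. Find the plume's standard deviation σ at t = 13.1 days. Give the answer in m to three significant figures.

3.05 m

Dispersive spreading gives a Gaussian with σ² = 2Dt; advection only shifts the center.
σ = √(2 × 0.355 × 13.1) = 3.05 m.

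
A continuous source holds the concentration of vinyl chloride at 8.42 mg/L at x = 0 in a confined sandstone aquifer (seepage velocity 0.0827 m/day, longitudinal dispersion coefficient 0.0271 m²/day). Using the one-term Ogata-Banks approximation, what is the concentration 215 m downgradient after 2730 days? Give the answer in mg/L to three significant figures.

6.84 mg/L

For a continuous step input, C/C₀ ≈ ½·erfc((x−vt)/(2√(Dt))).
vt = 0.0827 × 2730 = 225.771 m and 2√(Dt) = 2√(0.0271 × 2730) = 17.20 m.
Argument (x−vt)/(2√(Dt)) = (215 − 225.771)/17.20 = -0.6262; ½·erfc(-0.6262) = 0.8121.
C = 8.42 × 0.8121 = 6.84 mg/L.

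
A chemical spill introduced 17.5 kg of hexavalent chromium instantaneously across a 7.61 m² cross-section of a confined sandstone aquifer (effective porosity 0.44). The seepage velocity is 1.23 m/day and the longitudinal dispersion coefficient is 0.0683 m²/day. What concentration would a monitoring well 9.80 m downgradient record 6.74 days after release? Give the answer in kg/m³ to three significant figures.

For an instantaneous plane source, C(x,t) = M/(n_e·A·√(4πDt)) · exp(−(x−vt)²/(4Dt)), with n_e·A the pore (flow) area.
Plume center vt = 1.23 × 6.74 = 8.2902 m, so the well at 9.80 m is 1.5098 m downgradient of the peak.
√(4πDt) = 2.405 m, giving peak height M/(n_e·A·√(4πDt)) = 17.5/(0.44 × 7.61 × 2.405) = 2.173 kg/m³.
(x−vt)²/(4Dt) = (1.5098)²/(4 × 0.0683 × 6.74) = 1.238; exp(−1.238) = 0.2900.
C = 2.173 × 0.2900 = 0.630 kg/m³.

0.630 kg/m³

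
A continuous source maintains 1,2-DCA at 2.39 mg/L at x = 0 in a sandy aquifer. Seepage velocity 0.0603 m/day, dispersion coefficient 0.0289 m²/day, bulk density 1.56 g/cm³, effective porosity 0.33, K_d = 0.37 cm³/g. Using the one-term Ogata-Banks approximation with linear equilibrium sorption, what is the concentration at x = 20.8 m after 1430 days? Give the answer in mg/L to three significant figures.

2.33 mg/L

Retardation factor R = 1 + ρ_b·K_d/n = 1 + 1.56 × 0.37/0.33 = 2.749.
Sorption retards both mechanisms: v_R = v/R = 0.02194 m/day, D_R = D/R = 0.01051 m²/day.
v_R·t = 0.02194 × 1430 = 31.3742 m; 2√(D_R t) = 7.754 m; argument = (20.8 − 31.3742)/7.754 = -1.364.
C = C₀ × ½·erfc(-1.364) = 2.39 × 0.9731 = 2.33 mg/L.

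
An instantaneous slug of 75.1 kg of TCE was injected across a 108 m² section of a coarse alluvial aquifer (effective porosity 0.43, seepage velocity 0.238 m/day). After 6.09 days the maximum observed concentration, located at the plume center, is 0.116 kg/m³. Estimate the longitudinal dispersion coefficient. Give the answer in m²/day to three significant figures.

2.54 m²/day

At the plume center C_max = M/(n_e·A·√(4πDt)), so D = M²/(4πt·(n_e·A·C_max)²).
n_e·A·C_max = 0.43 × 108 × 0.116 = 5.387 kg/m.
D = 75.1²/(4π × 6.09 × 5.387²) = 2.54 m²/day.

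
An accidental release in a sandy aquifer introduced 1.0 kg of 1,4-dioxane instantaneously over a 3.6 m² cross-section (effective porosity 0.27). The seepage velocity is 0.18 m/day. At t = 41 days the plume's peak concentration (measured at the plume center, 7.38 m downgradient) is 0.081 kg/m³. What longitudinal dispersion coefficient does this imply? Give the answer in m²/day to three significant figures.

At the plume center C_max = M/(n_e·A·√(4πDt)), so D = M²/(4πt·(n_e·A·C_max)²).
n_e·A·C_max = 0.27 × 3.6 × 0.081 = 0.07873 kg/m.
D = 1.0²/(4π × 41 × 0.07873²) = 0.313 m²/day.

0.313 m²/day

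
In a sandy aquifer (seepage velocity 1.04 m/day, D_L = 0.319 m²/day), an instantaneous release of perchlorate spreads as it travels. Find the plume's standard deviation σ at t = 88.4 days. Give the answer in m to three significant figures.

Dispersive spreading gives a Gaussian with σ² = 2Dt; advection only shifts the center.
σ = √(2 × 0.319 × 88.4) = 7.51 m.

7.51 m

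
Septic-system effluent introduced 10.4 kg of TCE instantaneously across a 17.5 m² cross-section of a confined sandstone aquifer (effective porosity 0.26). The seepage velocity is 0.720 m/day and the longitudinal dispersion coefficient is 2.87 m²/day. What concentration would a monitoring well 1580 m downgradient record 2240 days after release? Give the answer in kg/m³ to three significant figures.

For an instantaneous plane source, C(x,t) = M/(n_e·A·√(4πDt)) · exp(−(x−vt)²/(4Dt)), with n_e·A the pore (flow) area.
Plume center vt = 0.720 × 2240 = 1612.8 m, so the well at 1580 m is 32.8 m upgradient of the peak.
√(4πDt) = 284.2 m, giving peak height M/(n_e·A·√(4πDt)) = 10.4/(0.26 × 17.5 × 284.2) = 0.008043 kg/m³.
(x−vt)²/(4Dt) = (-32.8)²/(4 × 2.87 × 2240) = 0.04184; exp(−0.04184) = 0.9590.
C = 0.008043 × 0.9590 = 0.00771 kg/m³.

0.00771 kg/m³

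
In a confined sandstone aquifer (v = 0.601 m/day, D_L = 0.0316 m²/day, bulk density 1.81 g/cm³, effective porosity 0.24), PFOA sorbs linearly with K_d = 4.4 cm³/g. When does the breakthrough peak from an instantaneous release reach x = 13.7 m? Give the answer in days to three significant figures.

Retardation factor R = 1 + ρ_b·K_d/n = 1 + 1.81 × 4.4/0.24 = 34.18.
Sorption retards both mechanisms: v_R = v/R = 0.01758 m/day, D_R = D/R = 0.0009245 m²/day.
Peak time from v_R²t² + 2D_R t − x² = 0: t = (√(D_R² + v_R²x²) − D_R)/v_R².
√(D_R² + v_R²x²) = √(0.0009245² + 0.01758² × 13.7²) = 0.2408; v_R² = 0.0003091.
t = (0.2408 − 0.0009245)/0.0003091 = 776 days.

776 days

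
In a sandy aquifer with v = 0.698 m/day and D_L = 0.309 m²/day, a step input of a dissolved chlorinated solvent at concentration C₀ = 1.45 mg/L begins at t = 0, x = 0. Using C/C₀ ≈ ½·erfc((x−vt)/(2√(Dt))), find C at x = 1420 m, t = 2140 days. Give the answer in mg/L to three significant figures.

For a continuous step input, C/C₀ ≈ ½·erfc((x−vt)/(2√(Dt))).
vt = 0.698 × 2140 = 1493.72 m and 2√(Dt) = 2√(0.309 × 2140) = 51.43 m.
Argument (x−vt)/(2√(Dt)) = (1420 − 1493.72)/51.43 = -1.433; ½·erfc(-1.433) = 0.9786.
C = 1.45 × 0.9786 = 1.42 mg/L.

1.42 mg/L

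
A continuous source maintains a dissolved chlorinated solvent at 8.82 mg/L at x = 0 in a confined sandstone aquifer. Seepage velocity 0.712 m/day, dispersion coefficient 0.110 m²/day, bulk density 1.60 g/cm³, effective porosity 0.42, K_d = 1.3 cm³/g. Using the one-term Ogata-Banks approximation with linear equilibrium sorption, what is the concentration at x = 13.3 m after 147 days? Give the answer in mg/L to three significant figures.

Retardation factor R = 1 + ρ_b·K_d/n = 1 + 1.60 × 1.3/0.42 = 5.952.
Sorption retards both mechanisms: v_R = v/R = 0.1196 m/day, D_R = D/R = 0.01848 m²/day.
v_R·t = 0.1196 × 147 = 17.5812 m; 2√(D_R t) = 3.296 m; argument = (13.3 − 17.5812)/3.296 = -1.299.
C = C₀ × ½·erfc(-1.299) = 8.82 × 0.9669 = 8.53 mg/L.

8.53 mg/L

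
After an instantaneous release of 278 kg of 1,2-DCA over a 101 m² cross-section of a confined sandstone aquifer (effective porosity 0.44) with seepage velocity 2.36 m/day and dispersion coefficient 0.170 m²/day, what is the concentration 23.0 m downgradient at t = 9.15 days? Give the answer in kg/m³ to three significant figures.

For an instantaneous plane source, C(x,t) = M/(n_e·A·√(4πDt)) · exp(−(x−vt)²/(4Dt)), with n_e·A the pore (flow) area.
Plume center vt = 2.36 × 9.15 = 21.594 m, so the well at 23.0 m is 1.406 m downgradient of the peak.
√(4πDt) = 4.421 m, giving peak height M/(n_e·A·√(4πDt)) = 278/(0.44 × 101 × 4.421) = 1.415 kg/m³.
(x−vt)²/(4Dt) = (1.406)²/(4 × 0.170 × 9.15) = 0.3177; exp(−0.3177) = 0.7278.
C = 1.415 × 0.7278 = 1.03 kg/m³.

1.03 kg/m³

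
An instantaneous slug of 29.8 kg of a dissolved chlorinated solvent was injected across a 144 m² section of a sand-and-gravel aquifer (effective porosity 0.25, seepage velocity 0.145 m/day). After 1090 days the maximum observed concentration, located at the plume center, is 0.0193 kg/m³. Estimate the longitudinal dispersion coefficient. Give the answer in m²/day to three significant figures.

At the plume center C_max = M/(n_e·A·√(4πDt)), so D = M²/(4πt·(n_e·A·C_max)²).
n_e·A·C_max = 0.25 × 144 × 0.0193 = 0.6948 kg/m.
D = 29.8²/(4π × 1090 × 0.6948²) = 0.134 m²/day.

0.134 m²/day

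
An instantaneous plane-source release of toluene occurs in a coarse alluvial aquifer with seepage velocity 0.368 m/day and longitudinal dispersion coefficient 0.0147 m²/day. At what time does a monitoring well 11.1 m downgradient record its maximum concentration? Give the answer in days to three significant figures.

For the 1D instantaneous-source solution, setting ∂C/∂t = 0 at fixed x gives v²t² + 2Dt − x² = 0, so t = (√(D² + v²x²) − D)/v².
√(D² + v²x²) = √(0.0147² + 0.368² × 11.1²) = 4.085; v² = 0.135424.
t = (4.085 − 0.0147)/0.135424 = 30.1 days (vs. the pure-advection estimate x/v = 30.2 d).

30.1 days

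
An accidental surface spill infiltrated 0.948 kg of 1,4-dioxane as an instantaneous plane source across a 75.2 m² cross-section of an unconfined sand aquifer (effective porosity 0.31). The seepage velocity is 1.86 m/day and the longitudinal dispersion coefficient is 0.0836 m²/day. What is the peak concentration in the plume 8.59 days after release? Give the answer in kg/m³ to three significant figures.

0.0135 kg/m³

The peak of an instantaneous 1D plume sits at x = vt; there the Gaussian factor is 1 and C_max = M/(n_e·A·√(4πDt)), where n_e·A is the pore area the mass is dissolved in.
√(4πDt) = √(4π × 0.0836 × 8.59) = 3.004 m, so C_max = 0.948/(0.31 × 75.2 × 3.004) = 0.0135 kg/m³.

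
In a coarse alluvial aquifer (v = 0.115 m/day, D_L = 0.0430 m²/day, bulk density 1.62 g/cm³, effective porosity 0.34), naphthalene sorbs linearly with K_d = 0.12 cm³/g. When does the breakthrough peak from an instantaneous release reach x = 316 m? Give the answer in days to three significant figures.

Retardation factor R = 1 + ρ_b·K_d/n = 1 + 1.62 × 0.12/0.34 = 1.572.
Sorption retards both mechanisms: v_R = v/R = 0.07316 m/day, D_R = D/R = 0.02735 m²/day.
Peak time from v_R²t² + 2D_R t − x² = 0: t = (√(D_R² + v_R²x²) − D_R)/v_R².
√(D_R² + v_R²x²) = √(0.02735² + 0.07316² × 316²) = 23.12; v_R² = 0.005352.
t = (23.12 − 0.02735)/0.005352 = 4310 days.

4310 days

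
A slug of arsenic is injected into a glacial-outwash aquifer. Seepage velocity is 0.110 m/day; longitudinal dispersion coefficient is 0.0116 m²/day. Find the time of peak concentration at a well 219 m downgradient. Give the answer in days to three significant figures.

1990 days

For the 1D instantaneous-source solution, setting ∂C/∂t = 0 at fixed x gives v²t² + 2Dt − x² = 0, so t = (√(D² + v²x²) − D)/v².
√(D² + v²x²) = √(0.0116² + 0.110² × 219²) = 24.09; v² = 0.0121.
t = (24.09 − 0.0116)/0.0121 = 1990 days (vs. the pure-advection estimate x/v = 1990 d).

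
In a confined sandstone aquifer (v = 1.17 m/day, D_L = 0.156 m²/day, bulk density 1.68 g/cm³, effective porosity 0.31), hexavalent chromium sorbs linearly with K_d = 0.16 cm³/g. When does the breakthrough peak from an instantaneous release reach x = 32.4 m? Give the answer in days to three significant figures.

Retardation factor R = 1 + ρ_b·K_d/n = 1 + 1.68 × 0.16/0.31 = 1.867.
Sorption retards both mechanisms: v_R = v/R = 0.6267 m/day, D_R = D/R = 0.08356 m²/day.
Peak time from v_R²t² + 2D_R t − x² = 0: t = (√(D_R² + v_R²x²) − D_R)/v_R².
√(D_R² + v_R²x²) = √(0.08356² + 0.6267² × 32.4²) = 20.31; v_R² = 0.3928.
t = (20.31 − 0.08356)/0.3928 = 51.5 days.

51.5 days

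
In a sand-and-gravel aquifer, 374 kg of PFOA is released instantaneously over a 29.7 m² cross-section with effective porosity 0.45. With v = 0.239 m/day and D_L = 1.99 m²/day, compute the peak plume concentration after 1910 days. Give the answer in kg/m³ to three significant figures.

0.128 kg/m³

The peak of an instantaneous 1D plume sits at x = vt; there the Gaussian factor is 1 and C_max = M/(n_e·A·√(4πDt)), where n_e·A is the pore area the mass is dissolved in.
√(4πDt) = √(4π × 1.99 × 1910) = 218.5 m, so C_max = 374/(0.45 × 29.7 × 218.5) = 0.128 kg/m³.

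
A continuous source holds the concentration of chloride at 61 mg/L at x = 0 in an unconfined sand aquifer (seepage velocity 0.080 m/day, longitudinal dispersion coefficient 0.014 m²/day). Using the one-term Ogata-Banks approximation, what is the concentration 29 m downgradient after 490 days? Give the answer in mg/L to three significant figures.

60.8 mg/L

For a continuous step input, C/C₀ ≈ ½·erfc((x−vt)/(2√(Dt))).
vt = 0.080 × 490 = 39.2 m and 2√(Dt) = 2√(0.014 × 490) = 5.238 m.
Argument (x−vt)/(2√(Dt)) = (29 − 39.2)/5.238 = -1.947; ½·erfc(-1.947) = 0.9971.
C = 61 × 0.9971 = 60.8 mg/L.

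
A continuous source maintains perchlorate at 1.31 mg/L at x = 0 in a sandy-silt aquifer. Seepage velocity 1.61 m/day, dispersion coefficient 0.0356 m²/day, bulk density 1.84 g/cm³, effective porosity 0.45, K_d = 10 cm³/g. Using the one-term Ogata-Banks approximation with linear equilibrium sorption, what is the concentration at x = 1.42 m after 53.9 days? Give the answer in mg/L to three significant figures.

1.29 mg/L

Retardation factor R = 1 + ρ_b·K_d/n = 1 + 1.84 × 10/0.45 = 41.89.
Sorption retards both mechanisms: v_R = v/R = 0.03843 m/day, D_R = D/R = 0.0008498 m²/day.
v_R·t = 0.03843 × 53.9 = 2.071377 m; 2√(D_R t) = 0.4280 m; argument = (1.42 − 2.071377)/0.4280 = -1.522.
C = C₀ × ½·erfc(-1.522) = 1.31 × 0.9843 = 1.29 mg/L.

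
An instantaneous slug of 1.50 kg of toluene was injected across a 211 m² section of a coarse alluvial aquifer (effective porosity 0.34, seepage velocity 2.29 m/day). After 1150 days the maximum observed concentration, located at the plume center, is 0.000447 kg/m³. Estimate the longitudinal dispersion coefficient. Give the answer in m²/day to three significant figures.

0.151 m²/day

At the plume center C_max = M/(n_e·A·√(4πDt)), so D = M²/(4πt·(n_e·A·C_max)²).
n_e·A·C_max = 0.34 × 211 × 0.000447 = 0.03207 kg/m.
D = 1.50²/(4π × 1150 × 0.03207²) = 0.151 m²/day.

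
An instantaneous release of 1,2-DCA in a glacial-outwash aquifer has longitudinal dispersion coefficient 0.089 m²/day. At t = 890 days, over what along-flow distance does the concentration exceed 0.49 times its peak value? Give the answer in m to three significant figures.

30.1 m

The plume is Gaussian with σ = √(2Dt) = √(2 × 0.089 × 890) = 12.59 m.
C/C_peak = exp(−Δx²/(2σ²)) = 0.49 ⇒ Δx = σ·√(−2 ln 0.49) = 12.59 × 1.194 = 15.03 m.
Width = 2Δx = 30.1 m.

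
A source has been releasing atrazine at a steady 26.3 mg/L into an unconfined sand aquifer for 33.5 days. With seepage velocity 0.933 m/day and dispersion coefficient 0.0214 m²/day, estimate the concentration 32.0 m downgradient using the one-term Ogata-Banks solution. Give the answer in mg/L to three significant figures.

For a continuous step input, C/C₀ ≈ ½·erfc((x−vt)/(2√(Dt))).
vt = 0.933 × 33.5 = 31.2555 m and 2√(Dt) = 2√(0.0214 × 33.5) = 1.693 m.
Argument (x−vt)/(2√(Dt)) = (32.0 − 31.2555)/1.693 = 0.4398; ½·erfc(0.4398) = 0.2670.
C = 26.3 × 0.2670 = 7.02 mg/L.

7.02 mg/L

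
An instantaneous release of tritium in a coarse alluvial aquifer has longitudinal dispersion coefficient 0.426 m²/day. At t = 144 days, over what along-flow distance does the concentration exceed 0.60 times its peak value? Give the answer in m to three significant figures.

22.4 m

The plume is Gaussian with σ = √(2Dt) = √(2 × 0.426 × 144) = 11.08 m.
C/C_peak = exp(−Δx²/(2σ²)) = 0.60 ⇒ Δx = σ·√(−2 ln 0.60) = 11.08 × 1.011 = 11.20 m.
Width = 2Δx = 22.4 m.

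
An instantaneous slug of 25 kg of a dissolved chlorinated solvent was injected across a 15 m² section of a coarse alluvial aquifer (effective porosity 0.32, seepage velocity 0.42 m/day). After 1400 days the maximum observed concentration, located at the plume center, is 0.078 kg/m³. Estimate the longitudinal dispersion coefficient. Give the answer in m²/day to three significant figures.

0.253 m²/day

At the plume center C_max = M/(n_e·A·√(4πDt)), so D = M²/(4πt·(n_e·A·C_max)²).
n_e·A·C_max = 0.32 × 15 × 0.078 = 0.3744 kg/m.
D = 25²/(4π × 1400 × 0.3744²) = 0.253 m²/day.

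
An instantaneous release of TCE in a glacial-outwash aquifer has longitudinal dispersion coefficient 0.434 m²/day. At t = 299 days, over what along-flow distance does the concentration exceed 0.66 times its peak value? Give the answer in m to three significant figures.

The plume is Gaussian with σ = √(2Dt) = √(2 × 0.434 × 299) = 16.11 m.
C/C_peak = exp(−Δx²/(2σ²)) = 0.66 ⇒ Δx = σ·√(−2 ln 0.66) = 16.11 × 0.9116 = 14.69 m.
Width = 2Δx = 29.4 m.

29.4 m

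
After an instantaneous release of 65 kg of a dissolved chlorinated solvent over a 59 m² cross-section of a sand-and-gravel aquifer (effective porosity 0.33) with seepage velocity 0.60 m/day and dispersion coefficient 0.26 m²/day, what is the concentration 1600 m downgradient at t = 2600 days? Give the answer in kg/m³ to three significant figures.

0.0200 kg/m³

For an instantaneous plane source, C(x,t) = M/(n_e·A·√(4πDt)) · exp(−(x−vt)²/(4Dt)), with n_e·A the pore (flow) area.
Plume center vt = 0.60 × 2600 = 1560 m, so the well at 1600 m is 40 m downgradient of the peak.
√(4πDt) = 92.17 m, giving peak height M/(n_e·A·√(4πDt)) = 65/(0.33 × 59 × 92.17) = 0.03622 kg/m³.
(x−vt)²/(4Dt) = (40)²/(4 × 0.26 × 2600) = 0.5917; exp(−0.5917) = 0.5534.
C = 0.03622 × 0.5534 = 0.0200 kg/m³.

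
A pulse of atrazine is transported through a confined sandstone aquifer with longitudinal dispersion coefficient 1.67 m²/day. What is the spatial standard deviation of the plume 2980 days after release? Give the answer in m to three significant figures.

Dispersive spreading gives a Gaussian with σ² = 2Dt; advection only shifts the center.
σ = √(2 × 1.67 × 2980) = 99.8 m.

99.8 m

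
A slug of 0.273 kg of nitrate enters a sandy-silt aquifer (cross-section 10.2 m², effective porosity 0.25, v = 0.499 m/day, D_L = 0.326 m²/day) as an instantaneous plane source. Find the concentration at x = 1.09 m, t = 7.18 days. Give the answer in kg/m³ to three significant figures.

0.0102 kg/m³

For an instantaneous plane source, C(x,t) = M/(n_e·A·√(4πDt)) · exp(−(x−vt)²/(4Dt)), with n_e·A the pore (flow) area.
Plume center vt = 0.499 × 7.18 = 3.58282 m, so the well at 1.09 m is 2.49282 m upgradient of the peak.
√(4πDt) = 5.423 m, giving peak height M/(n_e·A·√(4πDt)) = 0.273/(0.25 × 10.2 × 5.423) = 0.01974 kg/m³.
(x−vt)²/(4Dt) = (-2.49282)²/(4 × 0.326 × 7.18) = 0.6637; exp(−0.6637) = 0.5149.
C = 0.01974 × 0.5149 = 0.0102 kg/m³.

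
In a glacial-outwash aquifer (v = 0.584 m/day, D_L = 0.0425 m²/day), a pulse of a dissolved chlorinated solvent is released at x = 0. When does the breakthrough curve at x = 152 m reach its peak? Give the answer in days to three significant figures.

For the 1D instantaneous-source solution, setting ∂C/∂t = 0 at fixed x gives v²t² + 2Dt − x² = 0, so t = (√(D² + v²x²) − D)/v².
√(D² + v²x²) = √(0.0425² + 0.584² × 152²) = 88.77; v² = 0.341056.
t = (88.77 − 0.0425)/0.341056 = 260 days (vs. the pure-advection estimate x/v = 260 d).

260 days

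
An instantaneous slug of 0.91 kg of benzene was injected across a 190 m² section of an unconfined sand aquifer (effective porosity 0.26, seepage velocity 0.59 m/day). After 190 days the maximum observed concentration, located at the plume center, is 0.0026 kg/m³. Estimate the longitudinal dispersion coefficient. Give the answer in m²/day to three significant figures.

At the plume center C_max = M/(n_e·A·√(4πDt)), so D = M²/(4πt·(n_e·A·C_max)²).
n_e·A·C_max = 0.26 × 190 × 0.0026 = 0.1284 kg/m.
D = 0.91²/(4π × 190 × 0.1284²) = 0.0210 m²/day.

0.0210 m²/day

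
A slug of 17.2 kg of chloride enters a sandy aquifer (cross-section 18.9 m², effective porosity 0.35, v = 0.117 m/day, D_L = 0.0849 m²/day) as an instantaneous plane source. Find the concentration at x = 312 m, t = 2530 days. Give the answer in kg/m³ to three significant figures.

0.0372 kg/m³

For an instantaneous plane source, C(x,t) = M/(n_e·A·√(4πDt)) · exp(−(x−vt)²/(4Dt)), with n_e·A the pore (flow) area.
Plume center vt = 0.117 × 2530 = 296.01 m, so the well at 312 m is 15.99 m downgradient of the peak.
√(4πDt) = 51.95 m, giving peak height M/(n_e·A·√(4πDt)) = 17.2/(0.35 × 18.9 × 51.95) = 0.05005 kg/m³.
(x−vt)²/(4Dt) = (15.99)²/(4 × 0.0849 × 2530) = 0.2976; exp(−0.2976) = 0.7426.
C = 0.05005 × 0.7426 = 0.0372 kg/m³.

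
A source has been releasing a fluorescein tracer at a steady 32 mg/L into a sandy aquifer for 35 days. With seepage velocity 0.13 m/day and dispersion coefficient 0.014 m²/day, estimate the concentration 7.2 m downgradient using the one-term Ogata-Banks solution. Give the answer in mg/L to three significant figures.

0.119 mg/L

For a continuous step input, C/C₀ ≈ ½·erfc((x−vt)/(2√(Dt))).
vt = 0.13 × 35 = 4.55 m and 2√(Dt) = 2√(0.014 × 35) = 1.400 m.
Argument (x−vt)/(2√(Dt)) = (7.2 − 4.55)/1.400 = 1.893; ½·erfc(1.893) = 0.003713.
C = 32 × 0.003713 = 0.119 mg/L.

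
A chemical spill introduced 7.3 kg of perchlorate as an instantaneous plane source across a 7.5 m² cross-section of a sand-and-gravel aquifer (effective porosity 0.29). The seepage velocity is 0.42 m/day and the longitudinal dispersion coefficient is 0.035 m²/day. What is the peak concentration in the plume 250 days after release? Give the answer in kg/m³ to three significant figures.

The peak of an instantaneous 1D plume sits at x = vt; there the Gaussian factor is 1 and C_max = M/(n_e·A·√(4πDt)), where n_e·A is the pore area the mass is dissolved in.
√(4πDt) = √(4π × 0.035 × 250) = 10.49 m, so C_max = 7.3/(0.29 × 7.5 × 10.49) = 0.320 kg/m³.

0.320 kg/m³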